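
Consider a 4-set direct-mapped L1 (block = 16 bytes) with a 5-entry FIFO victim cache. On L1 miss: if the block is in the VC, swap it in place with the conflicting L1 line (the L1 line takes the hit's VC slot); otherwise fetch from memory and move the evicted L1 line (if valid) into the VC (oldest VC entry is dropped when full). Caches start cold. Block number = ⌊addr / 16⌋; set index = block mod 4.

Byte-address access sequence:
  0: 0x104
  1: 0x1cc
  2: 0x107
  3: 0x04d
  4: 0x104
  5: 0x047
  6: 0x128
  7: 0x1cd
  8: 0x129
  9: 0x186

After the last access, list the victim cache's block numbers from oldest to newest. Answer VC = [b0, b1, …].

VC = [4, 16, 28]

#0 0x104→b16/s0 MISS; vc=[]
#1 0x1cc→b28/s0 MISS; vc=[16]
#2 0x107→b16/s0 VC-HIT; vc=[28]
#3 0x4d→b4/s0 MISS; vc=[28,16]
#4 0x104→b16/s0 VC-HIT; vc=[28,4]
#5 0x47→b4/s0 VC-HIT; vc=[28,16]
#6 0x128→b18/s2 MISS; vc=[28,16]
#7 0x1cd→b28/s0 VC-HIT; vc=[4,16]
#8 0x129→b18/s2 L1-HIT; vc=[4,16]
#9 0x186→b24/s0 MISS; vc=[4,16,28]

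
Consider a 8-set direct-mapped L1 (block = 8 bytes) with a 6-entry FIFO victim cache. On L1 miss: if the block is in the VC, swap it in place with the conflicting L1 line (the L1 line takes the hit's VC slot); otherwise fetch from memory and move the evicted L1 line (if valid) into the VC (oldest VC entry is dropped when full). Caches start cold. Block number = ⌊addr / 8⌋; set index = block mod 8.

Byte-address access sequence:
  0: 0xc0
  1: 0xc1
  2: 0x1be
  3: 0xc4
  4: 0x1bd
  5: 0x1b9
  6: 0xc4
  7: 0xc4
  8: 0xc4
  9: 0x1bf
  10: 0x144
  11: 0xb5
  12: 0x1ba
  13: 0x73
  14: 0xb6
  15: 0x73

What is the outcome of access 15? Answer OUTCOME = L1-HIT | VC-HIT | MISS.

OUTCOME = VC-HIT

0: 0xc0 (blk 24, set 0) → MISS  vc=[]
1: 0xc1 (blk 24, set 0) → L1-HIT  vc=[]
2: 0x1be (blk 55, set 7) → MISS  vc=[]
3: 0xc4 (blk 24, set 0) → L1-HIT  vc=[]
4: 0x1bd (blk 55, set 7) → L1-HIT  vc=[]
5: 0x1b9 (blk 55, set 7) → L1-HIT  vc=[]
6: 0xc4 (blk 24, set 0) → L1-HIT  vc=[]
7: 0xc4 (blk 24, set 0) → L1-HIT  vc=[]
8: 0xc4 (blk 24, set 0) → L1-HIT  vc=[]
9: 0x1bf (blk 55, set 7) → L1-HIT  vc=[]
10: 0x144 (blk 40, set 0) → MISS  vc=[24]
11: 0xb5 (blk 22, set 6) → MISS  vc=[24]
12: 0x1ba (blk 55, set 7) → L1-HIT  vc=[24]
13: 0x73 (blk 14, set 6) → MISS  vc=[24, 22]
14: 0xb6 (blk 22, set 6) → VC-HIT  vc=[24, 14]
15: 0x73 (blk 14, set 6) → VC-HIT  vc=[24, 22]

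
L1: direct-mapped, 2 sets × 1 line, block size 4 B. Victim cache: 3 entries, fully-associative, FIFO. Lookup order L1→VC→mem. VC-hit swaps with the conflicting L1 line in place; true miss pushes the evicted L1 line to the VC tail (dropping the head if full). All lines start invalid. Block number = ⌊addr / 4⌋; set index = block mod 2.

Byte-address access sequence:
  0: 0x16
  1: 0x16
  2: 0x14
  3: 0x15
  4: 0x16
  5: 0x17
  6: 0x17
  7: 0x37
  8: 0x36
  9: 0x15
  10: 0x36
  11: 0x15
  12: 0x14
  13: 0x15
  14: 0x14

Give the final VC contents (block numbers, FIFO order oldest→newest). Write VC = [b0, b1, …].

VC = [13]

  [0] addr=0x16 blk=5 s=1: MISS | VC []
  [1] addr=0x16 blk=5 s=1: L1-HIT | VC []
  [2] addr=0x14 blk=5 s=1: L1-HIT | VC []
  [3] addr=0x15 blk=5 s=1: L1-HIT | VC []
  [4] addr=0x16 blk=5 s=1: L1-HIT | VC []
  [5] addr=0x17 blk=5 s=1: L1-HIT | VC []
  [6] addr=0x17 blk=5 s=1: L1-HIT | VC []
  [7] addr=0x37 blk=13 s=1: MISS | VC [5]
  [8] addr=0x36 blk=13 s=1: L1-HIT | VC [5]
  [9] addr=0x15 blk=5 s=1: VC-HIT | VC [13]
  [10] addr=0x36 blk=13 s=1: VC-HIT | VC [5]
  [11] addr=0x15 blk=5 s=1: VC-HIT | VC [13]
  [12] addr=0x14 blk=5 s=1: L1-HIT | VC [13]
  [13] addr=0x15 blk=5 s=1: L1-HIT | VC [13]
  [14] addr=0x14 blk=5 s=1: L1-HIT | VC [13]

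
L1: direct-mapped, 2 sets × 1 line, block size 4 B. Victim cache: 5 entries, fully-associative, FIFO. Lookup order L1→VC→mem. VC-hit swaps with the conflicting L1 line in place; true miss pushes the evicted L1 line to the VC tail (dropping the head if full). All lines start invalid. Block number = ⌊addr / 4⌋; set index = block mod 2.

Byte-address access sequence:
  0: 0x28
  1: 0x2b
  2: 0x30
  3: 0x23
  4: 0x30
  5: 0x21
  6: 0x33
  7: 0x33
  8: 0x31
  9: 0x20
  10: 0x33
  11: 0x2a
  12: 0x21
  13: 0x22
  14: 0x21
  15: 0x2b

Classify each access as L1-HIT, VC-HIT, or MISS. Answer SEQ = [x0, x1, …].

SEQ = [MISS, L1-HIT, MISS, MISS, VC-HIT, VC-HIT, VC-HIT, L1-HIT, L1-HIT, VC-HIT, VC-HIT, VC-HIT, VC-HIT, L1-HIT, L1-HIT, VC-HIT]

#0 0x28→b10/s0 MISS; vc=[]
#1 0x2b→b10/s0 L1-HIT; vc=[]
#2 0x30→b12/s0 MISS; vc=[10]
#3 0x23→b8/s0 MISS; vc=[10,12]
#4 0x30→b12/s0 VC-HIT; vc=[10,8]
#5 0x21→b8/s0 VC-HIT; vc=[10,12]
#6 0x33→b12/s0 VC-HIT; vc=[10,8]
#7 0x33→b12/s0 L1-HIT; vc=[10,8]
#8 0x31→b12/s0 L1-HIT; vc=[10,8]
#9 0x20→b8/s0 VC-HIT; vc=[10,12]
#10 0x33→b12/s0 VC-HIT; vc=[10,8]
#11 0x2a→b10/s0 VC-HIT; vc=[12,8]
#12 0x21→b8/s0 VC-HIT; vc=[12,10]
#13 0x22→b8/s0 L1-HIT; vc=[12,10]
#14 0x21→b8/s0 L1-HIT; vc=[12,10]
#15 0x2b→b10/s0 VC-HIT; vc=[12,8]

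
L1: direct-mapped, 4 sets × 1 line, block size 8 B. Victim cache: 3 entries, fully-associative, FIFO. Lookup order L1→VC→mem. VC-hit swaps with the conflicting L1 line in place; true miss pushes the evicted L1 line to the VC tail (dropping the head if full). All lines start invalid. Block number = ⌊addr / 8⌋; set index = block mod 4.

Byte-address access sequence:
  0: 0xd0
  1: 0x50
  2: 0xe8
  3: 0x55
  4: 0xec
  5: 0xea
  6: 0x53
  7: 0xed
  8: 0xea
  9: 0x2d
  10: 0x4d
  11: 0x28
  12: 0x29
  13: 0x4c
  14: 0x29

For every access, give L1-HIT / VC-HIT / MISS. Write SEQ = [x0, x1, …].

#0 0xd0→b26/s2 MISS; vc=[]
#1 0x50→b10/s2 MISS; vc=[26]
#2 0xe8→b29/s1 MISS; vc=[26]
#3 0x55→b10/s2 L1-HIT; vc=[26]
#4 0xec→b29/s1 L1-HIT; vc=[26]
#5 0xea→b29/s1 L1-HIT; vc=[26]
#6 0x53→b10/s2 L1-HIT; vc=[26]
#7 0xed→b29/s1 L1-HIT; vc=[26]
#8 0xea→b29/s1 L1-HIT; vc=[26]
#9 0x2d→b5/s1 MISS; vc=[26,29]
#10 0x4d→b9/s1 MISS; vc=[26,29,5]
#11 0x28→b5/s1 VC-HIT; vc=[26,29,9]
#12 0x29→b5/s1 L1-HIT; vc=[26,29,9]
#13 0x4c→b9/s1 VC-HIT; vc=[26,29,5]
#14 0x29→b5/s1 VC-HIT; vc=[26,29,9]

SEQ = [MISS, MISS, MISS, L1-HIT, L1-HIT, L1-HIT, L1-HIT, L1-HIT, L1-HIT, MISS, MISS, VC-HIT, L1-HIT, VC-HIT, VC-HIT]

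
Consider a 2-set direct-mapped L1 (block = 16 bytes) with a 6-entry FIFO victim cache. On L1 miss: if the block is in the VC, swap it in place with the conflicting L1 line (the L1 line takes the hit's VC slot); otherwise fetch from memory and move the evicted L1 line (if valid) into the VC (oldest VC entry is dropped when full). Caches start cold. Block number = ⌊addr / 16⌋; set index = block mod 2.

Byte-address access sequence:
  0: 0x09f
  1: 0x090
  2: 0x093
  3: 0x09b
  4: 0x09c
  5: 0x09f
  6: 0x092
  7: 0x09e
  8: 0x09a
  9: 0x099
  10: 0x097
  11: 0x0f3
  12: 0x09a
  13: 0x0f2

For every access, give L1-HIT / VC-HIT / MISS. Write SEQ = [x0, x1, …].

SEQ = [MISS, L1-HIT, L1-HIT, L1-HIT, L1-HIT, L1-HIT, L1-HIT, L1-HIT, L1-HIT, L1-HIT, L1-HIT, MISS, VC-HIT, VC-HIT]

  [0] addr=0x9f blk=9 s=1: MISS | VC []
  [1] addr=0x90 blk=9 s=1: L1-HIT | VC []
  [2] addr=0x93 blk=9 s=1: L1-HIT | VC []
  [3] addr=0x9b blk=9 s=1: L1-HIT | VC []
  [4] addr=0x9c blk=9 s=1: L1-HIT | VC []
  [5] addr=0x9f blk=9 s=1: L1-HIT | VC []
  [6] addr=0x92 blk=9 s=1: L1-HIT | VC []
  [7] addr=0x9e blk=9 s=1: L1-HIT | VC []
  [8] addr=0x9a blk=9 s=1: L1-HIT | VC []
  [9] addr=0x99 blk=9 s=1: L1-HIT | VC []
  [10] addr=0x97 blk=9 s=1: L1-HIT | VC []
  [11] addr=0xf3 blk=15 s=1: MISS | VC [9]
  [12] addr=0x9a blk=9 s=1: VC-HIT | VC [15]
  [13] addr=0xf2 blk=15 s=1: VC-HIT | VC [9]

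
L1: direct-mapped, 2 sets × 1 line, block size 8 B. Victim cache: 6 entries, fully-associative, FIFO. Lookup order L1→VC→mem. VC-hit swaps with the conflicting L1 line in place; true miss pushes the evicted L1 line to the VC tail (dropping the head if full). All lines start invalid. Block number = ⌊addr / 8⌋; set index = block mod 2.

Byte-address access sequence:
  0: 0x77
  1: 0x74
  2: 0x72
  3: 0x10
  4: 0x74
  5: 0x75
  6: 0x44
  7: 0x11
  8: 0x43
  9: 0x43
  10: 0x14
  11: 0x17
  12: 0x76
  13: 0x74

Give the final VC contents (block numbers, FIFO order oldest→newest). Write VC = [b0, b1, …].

  [0] addr=0x77 blk=14 s=0: MISS | VC []
  [1] addr=0x74 blk=14 s=0: L1-HIT | VC []
  [2] addr=0x72 blk=14 s=0: L1-HIT | VC []
  [3] addr=0x10 blk=2 s=0: MISS | VC [14]
  [4] addr=0x74 blk=14 s=0: VC-HIT | VC [2]
  [5] addr=0x75 blk=14 s=0: L1-HIT | VC [2]
  [6] addr=0x44 blk=8 s=0: MISS | VC [2, 14]
  [7] addr=0x11 blk=2 s=0: VC-HIT | VC [8, 14]
  [8] addr=0x43 blk=8 s=0: VC-HIT | VC [2, 14]
  [9] addr=0x43 blk=8 s=0: L1-HIT | VC [2, 14]
  [10] addr=0x14 blk=2 s=0: VC-HIT | VC [8, 14]
  [11] addr=0x17 blk=2 s=0: L1-HIT | VC [8, 14]
  [12] addr=0x76 blk=14 s=0: VC-HIT | VC [8, 2]
  [13] addr=0x74 blk=14 s=0: L1-HIT | VC [8, 2]

VC = [8, 2]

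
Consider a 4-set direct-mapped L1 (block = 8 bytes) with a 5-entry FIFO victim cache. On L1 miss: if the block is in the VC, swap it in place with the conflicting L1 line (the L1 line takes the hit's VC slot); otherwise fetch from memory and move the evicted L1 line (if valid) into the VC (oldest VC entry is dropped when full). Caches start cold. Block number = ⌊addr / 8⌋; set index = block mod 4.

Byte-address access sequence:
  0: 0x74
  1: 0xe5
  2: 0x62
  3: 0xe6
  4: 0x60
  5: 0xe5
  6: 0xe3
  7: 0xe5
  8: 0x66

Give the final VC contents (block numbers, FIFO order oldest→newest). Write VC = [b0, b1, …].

#0 0x74→b14/s2 MISS; vc=[]
#1 0xe5→b28/s0 MISS; vc=[]
#2 0x62→b12/s0 MISS; vc=[28]
#3 0xe6→b28/s0 VC-HIT; vc=[12]
#4 0x60→b12/s0 VC-HIT; vc=[28]
#5 0xe5→b28/s0 VC-HIT; vc=[12]
#6 0xe3→b28/s0 L1-HIT; vc=[12]
#7 0xe5→b28/s0 L1-HIT; vc=[12]
#8 0x66→b12/s0 VC-HIT; vc=[28]

VC = [28]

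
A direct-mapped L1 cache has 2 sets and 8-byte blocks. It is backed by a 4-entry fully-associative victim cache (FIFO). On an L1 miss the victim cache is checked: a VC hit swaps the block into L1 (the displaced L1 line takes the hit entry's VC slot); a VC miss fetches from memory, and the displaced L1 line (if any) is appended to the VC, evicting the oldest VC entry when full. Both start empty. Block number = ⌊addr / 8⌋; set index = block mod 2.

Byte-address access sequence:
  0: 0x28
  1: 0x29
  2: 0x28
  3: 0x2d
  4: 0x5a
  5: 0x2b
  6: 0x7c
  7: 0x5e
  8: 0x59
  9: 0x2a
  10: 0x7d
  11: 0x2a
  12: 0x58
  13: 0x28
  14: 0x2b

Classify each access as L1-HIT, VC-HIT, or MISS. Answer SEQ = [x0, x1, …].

#0 0x28→b5/s1 MISS; vc=[]
#1 0x29→b5/s1 L1-HIT; vc=[]
#2 0x28→b5/s1 L1-HIT; vc=[]
#3 0x2d→b5/s1 L1-HIT; vc=[]
#4 0x5a→b11/s1 MISS; vc=[5]
#5 0x2b→b5/s1 VC-HIT; vc=[11]
#6 0x7c→b15/s1 MISS; vc=[11,5]
#7 0x5e→b11/s1 VC-HIT; vc=[15,5]
#8 0x59→b11/s1 L1-HIT; vc=[15,5]
#9 0x2a→b5/s1 VC-HIT; vc=[15,11]
#10 0x7d→b15/s1 VC-HIT; vc=[5,11]
#11 0x2a→b5/s1 VC-HIT; vc=[15,11]
#12 0x58→b11/s1 VC-HIT; vc=[15,5]
#13 0x28→b5/s1 VC-HIT; vc=[15,11]
#14 0x2b→b5/s1 L1-HIT; vc=[15,11]

SEQ = [MISS, L1-HIT, L1-HIT, L1-HIT, MISS, VC-HIT, MISS, VC-HIT, L1-HIT, VC-HIT, VC-HIT, VC-HIT, VC-HIT, VC-HIT, L1-HIT]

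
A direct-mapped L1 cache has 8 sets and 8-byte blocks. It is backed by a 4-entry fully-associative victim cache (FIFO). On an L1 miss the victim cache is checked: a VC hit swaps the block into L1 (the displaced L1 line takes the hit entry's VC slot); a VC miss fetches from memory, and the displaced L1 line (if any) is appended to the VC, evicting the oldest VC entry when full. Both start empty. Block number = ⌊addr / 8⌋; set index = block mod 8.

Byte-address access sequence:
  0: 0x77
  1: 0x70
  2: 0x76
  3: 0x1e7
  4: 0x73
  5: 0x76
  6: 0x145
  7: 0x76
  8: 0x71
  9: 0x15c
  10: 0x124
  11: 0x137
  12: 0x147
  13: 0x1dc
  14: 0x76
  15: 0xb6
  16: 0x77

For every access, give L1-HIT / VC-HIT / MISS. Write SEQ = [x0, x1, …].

SEQ = [MISS, L1-HIT, L1-HIT, MISS, L1-HIT, L1-HIT, MISS, L1-HIT, L1-HIT, MISS, MISS, MISS, L1-HIT, MISS, VC-HIT, MISS, VC-HIT]

#0 0x77→b14/s6 MISS; vc=[]
#1 0x70→b14/s6 L1-HIT; vc=[]
#2 0x76→b14/s6 L1-HIT; vc=[]
#3 0x1e7→b60/s4 MISS; vc=[]
#4 0x73→b14/s6 L1-HIT; vc=[]
#5 0x76→b14/s6 L1-HIT; vc=[]
#6 0x145→b40/s0 MISS; vc=[]
#7 0x76→b14/s6 L1-HIT; vc=[]
#8 0x71→b14/s6 L1-HIT; vc=[]
#9 0x15c→b43/s3 MISS; vc=[]
#10 0x124→b36/s4 MISS; vc=[60]
#11 0x137→b38/s6 MISS; vc=[60,14]
#12 0x147→b40/s0 L1-HIT; vc=[60,14]
#13 0x1dc→b59/s3 MISS; vc=[60,14,43]
#14 0x76→b14/s6 VC-HIT; vc=[60,38,43]
#15 0xb6→b22/s6 MISS; vc=[60,38,43,14]
#16 0x77→b14/s6 VC-HIT; vc=[60,38,43,22]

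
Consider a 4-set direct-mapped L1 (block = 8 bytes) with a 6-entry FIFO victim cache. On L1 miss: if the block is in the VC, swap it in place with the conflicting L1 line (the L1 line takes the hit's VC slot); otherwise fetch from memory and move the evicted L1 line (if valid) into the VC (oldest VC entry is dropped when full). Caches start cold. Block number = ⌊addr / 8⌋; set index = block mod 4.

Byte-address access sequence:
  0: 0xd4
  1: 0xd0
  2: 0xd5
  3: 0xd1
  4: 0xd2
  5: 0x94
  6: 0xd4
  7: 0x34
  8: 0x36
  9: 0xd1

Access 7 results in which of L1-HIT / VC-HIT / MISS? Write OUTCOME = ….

OUTCOME = MISS

0: 0xd4 (blk 26, set 2) → MISS  vc=[]
1: 0xd0 (blk 26, set 2) → L1-HIT  vc=[]
2: 0xd5 (blk 26, set 2) → L1-HIT  vc=[]
3: 0xd1 (blk 26, set 2) → L1-HIT  vc=[]
4: 0xd2 (blk 26, set 2) → L1-HIT  vc=[]
5: 0x94 (blk 18, set 2) → MISS  vc=[26]
6: 0xd4 (blk 26, set 2) → VC-HIT  vc=[18]
7: 0x34 (blk 6, set 2) → MISS  vc=[18, 26]
8: 0x36 (blk 6, set 2) → L1-HIT  vc=[18, 26]
9: 0xd1 (blk 26, set 2) → VC-HIT  vc=[18, 6]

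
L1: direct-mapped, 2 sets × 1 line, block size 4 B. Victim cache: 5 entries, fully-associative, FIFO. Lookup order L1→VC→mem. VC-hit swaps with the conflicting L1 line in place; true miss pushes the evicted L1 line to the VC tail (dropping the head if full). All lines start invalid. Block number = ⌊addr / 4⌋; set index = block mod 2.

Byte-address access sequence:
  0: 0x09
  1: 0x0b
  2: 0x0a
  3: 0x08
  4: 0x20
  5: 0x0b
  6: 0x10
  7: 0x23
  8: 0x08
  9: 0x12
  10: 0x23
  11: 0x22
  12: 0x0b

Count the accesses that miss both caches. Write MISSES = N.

MISSES = 3

#0 0x9→b2/s0 MISS; vc=[]
#1 0xb→b2/s0 L1-HIT; vc=[]
#2 0xa→b2/s0 L1-HIT; vc=[]
#3 0x8→b2/s0 L1-HIT; vc=[]
#4 0x20→b8/s0 MISS; vc=[2]
#5 0xb→b2/s0 VC-HIT; vc=[8]
#6 0x10→b4/s0 MISS; vc=[8,2]
#7 0x23→b8/s0 VC-HIT; vc=[4,2]
#8 0x8→b2/s0 VC-HIT; vc=[4,8]
#9 0x12→b4/s0 VC-HIT; vc=[2,8]
#10 0x23→b8/s0 VC-HIT; vc=[2,4]
#11 0x22→b8/s0 L1-HIT; vc=[2,4]
#12 0xb→b2/s0 VC-HIT; vc=[8,4]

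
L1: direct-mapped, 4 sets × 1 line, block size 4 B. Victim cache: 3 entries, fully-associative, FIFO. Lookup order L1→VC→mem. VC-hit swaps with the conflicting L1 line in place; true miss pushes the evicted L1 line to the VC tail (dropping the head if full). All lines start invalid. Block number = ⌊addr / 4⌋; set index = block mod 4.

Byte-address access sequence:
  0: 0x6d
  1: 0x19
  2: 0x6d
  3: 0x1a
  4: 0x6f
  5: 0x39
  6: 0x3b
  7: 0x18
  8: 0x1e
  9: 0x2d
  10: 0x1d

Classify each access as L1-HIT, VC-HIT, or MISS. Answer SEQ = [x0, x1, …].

SEQ = [MISS, MISS, L1-HIT, L1-HIT, L1-HIT, MISS, L1-HIT, VC-HIT, MISS, MISS, VC-HIT]

  [0] addr=0x6d blk=27 s=3: MISS | VC []
  [1] addr=0x19 blk=6 s=2: MISS | VC []
  [2] addr=0x6d blk=27 s=3: L1-HIT | VC []
  [3] addr=0x1a blk=6 s=2: L1-HIT | VC []
  [4] addr=0x6f blk=27 s=3: L1-HIT | VC []
  [5] addr=0x39 blk=14 s=2: MISS | VC [6]
  [6] addr=0x3b blk=14 s=2: L1-HIT | VC [6]
  [7] addr=0x18 blk=6 s=2: VC-HIT | VC [14]
  [8] addr=0x1e blk=7 s=3: MISS | VC [14, 27]
  [9] addr=0x2d blk=11 s=3: MISS | VC [14, 27, 7]
  [10] addr=0x1d blk=7 s=3: VC-HIT | VC [14, 27, 11]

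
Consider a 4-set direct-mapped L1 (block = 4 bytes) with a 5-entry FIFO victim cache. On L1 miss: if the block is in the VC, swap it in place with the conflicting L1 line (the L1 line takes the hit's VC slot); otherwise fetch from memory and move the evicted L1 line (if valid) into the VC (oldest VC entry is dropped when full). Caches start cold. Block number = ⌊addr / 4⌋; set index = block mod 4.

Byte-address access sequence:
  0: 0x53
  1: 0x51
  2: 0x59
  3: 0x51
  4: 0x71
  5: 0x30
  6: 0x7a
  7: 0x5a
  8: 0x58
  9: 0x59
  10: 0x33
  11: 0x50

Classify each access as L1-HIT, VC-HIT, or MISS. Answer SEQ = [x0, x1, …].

#0 0x53→b20/s0 MISS; vc=[]
#1 0x51→b20/s0 L1-HIT; vc=[]
#2 0x59→b22/s2 MISS; vc=[]
#3 0x51→b20/s0 L1-HIT; vc=[]
#4 0x71→b28/s0 MISS; vc=[20]
#5 0x30→b12/s0 MISS; vc=[20,28]
#6 0x7a→b30/s2 MISS; vc=[20,28,22]
#7 0x5a→b22/s2 VC-HIT; vc=[20,28,30]
#8 0x58→b22/s2 L1-HIT; vc=[20,28,30]
#9 0x59→b22/s2 L1-HIT; vc=[20,28,30]
#10 0x33→b12/s0 L1-HIT; vc=[20,28,30]
#11 0x50→b20/s0 VC-HIT; vc=[12,28,30]

SEQ = [MISS, L1-HIT, MISS, L1-HIT, MISS, MISS, MISS, VC-HIT, L1-HIT, L1-HIT, L1-HIT, VC-HIT]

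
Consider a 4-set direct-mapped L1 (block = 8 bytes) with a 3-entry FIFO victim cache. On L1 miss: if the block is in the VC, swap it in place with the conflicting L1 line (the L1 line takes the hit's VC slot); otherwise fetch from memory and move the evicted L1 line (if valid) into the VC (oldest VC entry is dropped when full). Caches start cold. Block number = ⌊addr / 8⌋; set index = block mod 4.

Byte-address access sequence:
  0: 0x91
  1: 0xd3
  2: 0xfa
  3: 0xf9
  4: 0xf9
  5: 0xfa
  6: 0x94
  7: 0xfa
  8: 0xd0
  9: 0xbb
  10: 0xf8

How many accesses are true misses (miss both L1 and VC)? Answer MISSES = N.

0: 0x91 (blk 18, set 2) → MISS  vc=[]
1: 0xd3 (blk 26, set 2) → MISS  vc=[18]
2: 0xfa (blk 31, set 3) → MISS  vc=[18]
3: 0xf9 (blk 31, set 3) → L1-HIT  vc=[18]
4: 0xf9 (blk 31, set 3) → L1-HIT  vc=[18]
5: 0xfa (blk 31, set 3) → L1-HIT  vc=[18]
6: 0x94 (blk 18, set 2) → VC-HIT  vc=[26]
7: 0xfa (blk 31, set 3) → L1-HIT  vc=[26]
8: 0xd0 (blk 26, set 2) → VC-HIT  vc=[18]
9: 0xbb (blk 23, set 3) → MISS  vc=[18, 31]
10: 0xf8 (blk 31, set 3) → VC-HIT  vc=[18, 23]

MISSES = 4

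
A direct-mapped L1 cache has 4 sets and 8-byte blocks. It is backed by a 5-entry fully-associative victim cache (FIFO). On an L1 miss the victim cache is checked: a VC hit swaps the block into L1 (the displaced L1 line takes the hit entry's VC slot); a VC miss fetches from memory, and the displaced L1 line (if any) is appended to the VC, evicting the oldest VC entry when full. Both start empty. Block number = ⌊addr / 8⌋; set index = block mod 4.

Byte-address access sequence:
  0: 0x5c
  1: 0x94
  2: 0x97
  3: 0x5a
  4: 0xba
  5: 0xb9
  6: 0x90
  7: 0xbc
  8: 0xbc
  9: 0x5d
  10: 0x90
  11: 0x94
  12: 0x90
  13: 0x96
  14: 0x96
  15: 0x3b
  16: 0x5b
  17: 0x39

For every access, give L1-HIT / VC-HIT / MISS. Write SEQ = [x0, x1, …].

#0 0x5c→b11/s3 MISS; vc=[]
#1 0x94→b18/s2 MISS; vc=[]
#2 0x97→b18/s2 L1-HIT; vc=[]
#3 0x5a→b11/s3 L1-HIT; vc=[]
#4 0xba→b23/s3 MISS; vc=[11]
#5 0xb9→b23/s3 L1-HIT; vc=[11]
#6 0x90→b18/s2 L1-HIT; vc=[11]
#7 0xbc→b23/s3 L1-HIT; vc=[11]
#8 0xbc→b23/s3 L1-HIT; vc=[11]
#9 0x5d→b11/s3 VC-HIT; vc=[23]
#10 0x90→b18/s2 L1-HIT; vc=[23]
#11 0x94→b18/s2 L1-HIT; vc=[23]
#12 0x90→b18/s2 L1-HIT; vc=[23]
#13 0x96→b18/s2 L1-HIT; vc=[23]
#14 0x96→b18/s2 L1-HIT; vc=[23]
#15 0x3b→b7/s3 MISS; vc=[23,11]
#16 0x5b→b11/s3 VC-HIT; vc=[23,7]
#17 0x39→b7/s3 VC-HIT; vc=[23,11]

SEQ = [MISS, MISS, L1-HIT, L1-HIT, MISS, L1-HIT, L1-HIT, L1-HIT, L1-HIT, VC-HIT, L1-HIT, L1-HIT, L1-HIT, L1-HIT, L1-HIT, MISS, VC-HIT, VC-HIT]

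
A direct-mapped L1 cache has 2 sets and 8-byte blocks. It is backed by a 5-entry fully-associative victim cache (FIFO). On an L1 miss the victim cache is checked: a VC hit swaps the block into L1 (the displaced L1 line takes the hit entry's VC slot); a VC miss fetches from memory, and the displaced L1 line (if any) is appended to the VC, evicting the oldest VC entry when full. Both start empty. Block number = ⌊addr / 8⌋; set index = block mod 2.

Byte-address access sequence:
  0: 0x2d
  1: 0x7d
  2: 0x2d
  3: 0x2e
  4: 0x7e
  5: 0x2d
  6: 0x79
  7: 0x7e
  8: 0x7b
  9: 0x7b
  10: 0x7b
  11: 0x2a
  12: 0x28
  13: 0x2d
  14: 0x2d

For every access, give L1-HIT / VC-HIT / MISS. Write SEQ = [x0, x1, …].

SEQ = [MISS, MISS, VC-HIT, L1-HIT, VC-HIT, VC-HIT, VC-HIT, L1-HIT, L1-HIT, L1-HIT, L1-HIT, VC-HIT, L1-HIT, L1-HIT, L1-HIT]

  [0] addr=0x2d blk=5 s=1: MISS | VC []
  [1] addr=0x7d blk=15 s=1: MISS | VC [5]
  [2] addr=0x2d blk=5 s=1: VC-HIT | VC [15]
  [3] addr=0x2e blk=5 s=1: L1-HIT | VC [15]
  [4] addr=0x7e blk=15 s=1: VC-HIT | VC [5]
  [5] addr=0x2d blk=5 s=1: VC-HIT | VC [15]
  [6] addr=0x79 blk=15 s=1: VC-HIT | VC [5]
  [7] addr=0x7e blk=15 s=1: L1-HIT | VC [5]
  [8] addr=0x7b blk=15 s=1: L1-HIT | VC [5]
  [9] addr=0x7b blk=15 s=1: L1-HIT | VC [5]
  [10] addr=0x7b blk=15 s=1: L1-HIT | VC [5]
  [11] addr=0x2a blk=5 s=1: VC-HIT | VC [15]
  [12] addr=0x28 blk=5 s=1: L1-HIT | VC [15]
  [13] addr=0x2d blk=5 s=1: L1-HIT | VC [15]
  [14] addr=0x2d blk=5 s=1: L1-HIT | VC [15]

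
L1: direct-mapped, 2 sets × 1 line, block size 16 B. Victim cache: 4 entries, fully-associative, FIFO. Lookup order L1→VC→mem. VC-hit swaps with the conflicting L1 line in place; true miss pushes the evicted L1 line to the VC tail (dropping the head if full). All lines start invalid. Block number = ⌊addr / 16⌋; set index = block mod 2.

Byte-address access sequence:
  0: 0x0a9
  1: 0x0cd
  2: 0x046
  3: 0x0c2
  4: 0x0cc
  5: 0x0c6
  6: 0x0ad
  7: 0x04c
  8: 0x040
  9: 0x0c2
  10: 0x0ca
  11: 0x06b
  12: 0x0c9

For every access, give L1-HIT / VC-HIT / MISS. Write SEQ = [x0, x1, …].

SEQ = [MISS, MISS, MISS, VC-HIT, L1-HIT, L1-HIT, VC-HIT, VC-HIT, L1-HIT, VC-HIT, L1-HIT, MISS, VC-HIT]

  [0] addr=0xa9 blk=10 s=0: MISS | VC []
  [1] addr=0xcd blk=12 s=0: MISS | VC [10]
  [2] addr=0x46 blk=4 s=0: MISS | VC [10, 12]
  [3] addr=0xc2 blk=12 s=0: VC-HIT | VC [10, 4]
  [4] addr=0xcc blk=12 s=0: L1-HIT | VC [10, 4]
  [5] addr=0xc6 blk=12 s=0: L1-HIT | VC [10, 4]
  [6] addr=0xad blk=10 s=0: VC-HIT | VC [12, 4]
  [7] addr=0x4c blk=4 s=0: VC-HIT | VC [12, 10]
  [8] addr=0x40 blk=4 s=0: L1-HIT | VC [12, 10]
  [9] addr=0xc2 blk=12 s=0: VC-HIT | VC [4, 10]
  [10] addr=0xca blk=12 s=0: L1-HIT | VC [4, 10]
  [11] addr=0x6b blk=6 s=0: MISS | VC [4, 10, 12]
  [12] addr=0xc9 blk=12 s=0: VC-HIT | VC [4, 10, 6]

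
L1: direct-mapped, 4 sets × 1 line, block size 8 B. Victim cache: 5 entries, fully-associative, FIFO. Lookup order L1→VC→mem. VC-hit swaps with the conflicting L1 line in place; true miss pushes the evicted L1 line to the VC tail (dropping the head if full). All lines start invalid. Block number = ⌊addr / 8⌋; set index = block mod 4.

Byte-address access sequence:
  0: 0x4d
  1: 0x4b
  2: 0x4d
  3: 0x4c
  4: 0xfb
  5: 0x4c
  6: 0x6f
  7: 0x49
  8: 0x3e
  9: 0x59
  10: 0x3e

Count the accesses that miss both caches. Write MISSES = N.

#0 0x4d→b9/s1 MISS; vc=[]
#1 0x4b→b9/s1 L1-HIT; vc=[]
#2 0x4d→b9/s1 L1-HIT; vc=[]
#3 0x4c→b9/s1 L1-HIT; vc=[]
#4 0xfb→b31/s3 MISS; vc=[]
#5 0x4c→b9/s1 L1-HIT; vc=[]
#6 0x6f→b13/s1 MISS; vc=[9]
#7 0x49→b9/s1 VC-HIT; vc=[13]
#8 0x3e→b7/s3 MISS; vc=[13,31]
#9 0x59→b11/s3 MISS; vc=[13,31,7]
#10 0x3e→b7/s3 VC-HIT; vc=[13,31,11]

MISSES = 5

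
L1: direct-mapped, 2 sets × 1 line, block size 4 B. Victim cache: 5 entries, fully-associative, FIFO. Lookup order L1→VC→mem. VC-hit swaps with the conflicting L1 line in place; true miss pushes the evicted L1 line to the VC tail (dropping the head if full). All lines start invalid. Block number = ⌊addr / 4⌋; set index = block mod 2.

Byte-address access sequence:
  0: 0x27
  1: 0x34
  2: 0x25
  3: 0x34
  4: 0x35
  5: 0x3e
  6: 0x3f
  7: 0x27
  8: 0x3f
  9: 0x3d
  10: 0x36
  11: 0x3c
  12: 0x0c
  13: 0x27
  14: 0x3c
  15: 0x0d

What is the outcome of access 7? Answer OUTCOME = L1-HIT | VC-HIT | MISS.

  [0] addr=0x27 blk=9 s=1: MISS | VC []
  [1] addr=0x34 blk=13 s=1: MISS | VC [9]
  [2] addr=0x25 blk=9 s=1: VC-HIT | VC [13]
  [3] addr=0x34 blk=13 s=1: VC-HIT | VC [9]
  [4] addr=0x35 blk=13 s=1: L1-HIT | VC [9]
  [5] addr=0x3e blk=15 s=1: MISS | VC [9, 13]
  [6] addr=0x3f blk=15 s=1: L1-HIT | VC [9, 13]
  [7] addr=0x27 blk=9 s=1: VC-HIT | VC [15, 13]
  [8] addr=0x3f blk=15 s=1: VC-HIT | VC [9, 13]
  [9] addr=0x3d blk=15 s=1: L1-HIT | VC [9, 13]
  [10] addr=0x36 blk=13 s=1: VC-HIT | VC [9, 15]
  [11] addr=0x3c blk=15 s=1: VC-HIT | VC [9, 13]
  [12] addr=0xc blk=3 s=1: MISS | VC [9, 13, 15]
  [13] addr=0x27 blk=9 s=1: VC-HIT | VC [3, 13, 15]
  [14] addr=0x3c blk=15 s=1: VC-HIT | VC [3, 13, 9]
  [15] addr=0xd blk=3 s=1: VC-HIT | VC [15, 13, 9]

OUTCOME = VC-HIT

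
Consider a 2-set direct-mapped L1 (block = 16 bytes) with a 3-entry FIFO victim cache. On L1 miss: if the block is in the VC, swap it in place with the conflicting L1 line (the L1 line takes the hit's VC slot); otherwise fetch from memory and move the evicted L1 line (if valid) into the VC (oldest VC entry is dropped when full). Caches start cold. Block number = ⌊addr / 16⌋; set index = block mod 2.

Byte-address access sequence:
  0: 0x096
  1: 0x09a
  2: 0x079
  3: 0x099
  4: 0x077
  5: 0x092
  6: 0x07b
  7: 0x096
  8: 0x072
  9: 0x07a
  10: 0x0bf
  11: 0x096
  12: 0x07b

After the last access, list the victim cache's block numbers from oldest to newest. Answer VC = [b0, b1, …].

0: 0x96 (blk 9, set 1) → MISS  vc=[]
1: 0x9a (blk 9, set 1) → L1-HIT  vc=[]
2: 0x79 (blk 7, set 1) → MISS  vc=[9]
3: 0x99 (blk 9, set 1) → VC-HIT  vc=[7]
4: 0x77 (blk 7, set 1) → VC-HIT  vc=[9]
5: 0x92 (blk 9, set 1) → VC-HIT  vc=[7]
6: 0x7b (blk 7, set 1) → VC-HIT  vc=[9]
7: 0x96 (blk 9, set 1) → VC-HIT  vc=[7]
8: 0x72 (blk 7, set 1) → VC-HIT  vc=[9]
9: 0x7a (blk 7, set 1) → L1-HIT  vc=[9]
10: 0xbf (blk 11, set 1) → MISS  vc=[9, 7]
11: 0x96 (blk 9, set 1) → VC-HIT  vc=[11, 7]
12: 0x7b (blk 7, set 1) → VC-HIT  vc=[11, 9]

VC = [11, 9]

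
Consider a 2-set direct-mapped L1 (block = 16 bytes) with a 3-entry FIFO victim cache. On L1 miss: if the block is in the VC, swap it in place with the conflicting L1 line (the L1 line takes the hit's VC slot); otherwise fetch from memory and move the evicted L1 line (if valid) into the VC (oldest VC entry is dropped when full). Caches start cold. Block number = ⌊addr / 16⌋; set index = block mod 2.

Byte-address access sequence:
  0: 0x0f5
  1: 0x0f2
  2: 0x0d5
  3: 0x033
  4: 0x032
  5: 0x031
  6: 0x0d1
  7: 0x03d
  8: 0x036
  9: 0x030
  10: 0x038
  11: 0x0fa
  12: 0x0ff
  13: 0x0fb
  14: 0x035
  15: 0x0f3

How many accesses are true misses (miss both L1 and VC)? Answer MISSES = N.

0: 0xf5 (blk 15, set 1) → MISS  vc=[]
1: 0xf2 (blk 15, set 1) → L1-HIT  vc=[]
2: 0xd5 (blk 13, set 1) → MISS  vc=[15]
3: 0x33 (blk 3, set 1) → MISS  vc=[15, 13]
4: 0x32 (blk 3, set 1) → L1-HIT  vc=[15, 13]
5: 0x31 (blk 3, set 1) → L1-HIT  vc=[15, 13]
6: 0xd1 (blk 13, set 1) → VC-HIT  vc=[15, 3]
7: 0x3d (blk 3, set 1) → VC-HIT  vc=[15, 13]
8: 0x36 (blk 3, set 1) → L1-HIT  vc=[15, 13]
9: 0x30 (blk 3, set 1) → L1-HIT  vc=[15, 13]
10: 0x38 (blk 3, set 1) → L1-HIT  vc=[15, 13]
11: 0xfa (blk 15, set 1) → VC-HIT  vc=[3, 13]
12: 0xff (blk 15, set 1) → L1-HIT  vc=[3, 13]
13: 0xfb (blk 15, set 1) → L1-HIT  vc=[3, 13]
14: 0x35 (blk 3, set 1) → VC-HIT  vc=[15, 13]
15: 0xf3 (blk 15, set 1) → VC-HIT  vc=[3, 13]

MISSES = 3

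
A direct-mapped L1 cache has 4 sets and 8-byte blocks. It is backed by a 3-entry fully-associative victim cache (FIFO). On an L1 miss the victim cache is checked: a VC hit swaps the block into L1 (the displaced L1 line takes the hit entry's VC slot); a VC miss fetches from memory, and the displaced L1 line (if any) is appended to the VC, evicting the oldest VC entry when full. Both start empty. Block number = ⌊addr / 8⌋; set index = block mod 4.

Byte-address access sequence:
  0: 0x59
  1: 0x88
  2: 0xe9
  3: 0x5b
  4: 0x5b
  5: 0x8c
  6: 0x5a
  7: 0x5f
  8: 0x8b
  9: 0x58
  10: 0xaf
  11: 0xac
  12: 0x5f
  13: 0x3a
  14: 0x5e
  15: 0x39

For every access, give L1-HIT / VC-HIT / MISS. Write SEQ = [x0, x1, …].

0: 0x59 (blk 11, set 3) → MISS  vc=[]
1: 0x88 (blk 17, set 1) → MISS  vc=[]
2: 0xe9 (blk 29, set 1) → MISS  vc=[17]
3: 0x5b (blk 11, set 3) → L1-HIT  vc=[17]
4: 0x5b (blk 11, set 3) → L1-HIT  vc=[17]
5: 0x8c (blk 17, set 1) → VC-HIT  vc=[29]
6: 0x5a (blk 11, set 3) → L1-HIT  vc=[29]
7: 0x5f (blk 11, set 3) → L1-HIT  vc=[29]
8: 0x8b (blk 17, set 1) → L1-HIT  vc=[29]
9: 0x58 (blk 11, set 3) → L1-HIT  vc=[29]
10: 0xaf (blk 21, set 1) → MISS  vc=[29, 17]
11: 0xac (blk 21, set 1) → L1-HIT  vc=[29, 17]
12: 0x5f (blk 11, set 3) → L1-HIT  vc=[29, 17]
13: 0x3a (blk 7, set 3) → MISS  vc=[29, 17, 11]
14: 0x5e (blk 11, set 3) → VC-HIT  vc=[29, 17, 7]
15: 0x39 (blk 7, set 3) → VC-HIT  vc=[29, 17, 11]

SEQ = [MISS, MISS, MISS, L1-HIT, L1-HIT, VC-HIT, L1-HIT, L1-HIT, L1-HIT, L1-HIT, MISS, L1-HIT, L1-HIT, MISS, VC-HIT, VC-HIT]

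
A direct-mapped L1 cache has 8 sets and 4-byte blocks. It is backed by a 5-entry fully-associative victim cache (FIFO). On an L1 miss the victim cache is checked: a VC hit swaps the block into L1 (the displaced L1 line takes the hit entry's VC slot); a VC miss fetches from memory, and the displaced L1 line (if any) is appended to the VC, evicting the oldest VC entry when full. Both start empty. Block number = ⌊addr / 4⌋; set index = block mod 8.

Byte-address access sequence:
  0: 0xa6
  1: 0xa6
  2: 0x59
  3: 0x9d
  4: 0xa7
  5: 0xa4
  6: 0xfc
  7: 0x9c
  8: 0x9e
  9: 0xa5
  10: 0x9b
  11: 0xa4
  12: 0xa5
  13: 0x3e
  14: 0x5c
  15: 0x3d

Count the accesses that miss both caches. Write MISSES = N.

0: 0xa6 (blk 41, set 1) → MISS  vc=[]
1: 0xa6 (blk 41, set 1) → L1-HIT  vc=[]
2: 0x59 (blk 22, set 6) → MISS  vc=[]
3: 0x9d (blk 39, set 7) → MISS  vc=[]
4: 0xa7 (blk 41, set 1) → L1-HIT  vc=[]
5: 0xa4 (blk 41, set 1) → L1-HIT  vc=[]
6: 0xfc (blk 63, set 7) → MISS  vc=[39]
7: 0x9c (blk 39, set 7) → VC-HIT  vc=[63]
8: 0x9e (blk 39, set 7) → L1-HIT  vc=[63]
9: 0xa5 (blk 41, set 1) → L1-HIT  vc=[63]
10: 0x9b (blk 38, set 6) → MISS  vc=[63, 22]
11: 0xa4 (blk 41, set 1) → L1-HIT  vc=[63, 22]
12: 0xa5 (blk 41, set 1) → L1-HIT  vc=[63, 22]
13: 0x3e (blk 15, set 7) → MISS  vc=[63, 22, 39]
14: 0x5c (blk 23, set 7) → MISS  vc=[63, 22, 39, 15]
15: 0x3d (blk 15, set 7) → VC-HIT  vc=[63, 22, 39, 23]

MISSES = 7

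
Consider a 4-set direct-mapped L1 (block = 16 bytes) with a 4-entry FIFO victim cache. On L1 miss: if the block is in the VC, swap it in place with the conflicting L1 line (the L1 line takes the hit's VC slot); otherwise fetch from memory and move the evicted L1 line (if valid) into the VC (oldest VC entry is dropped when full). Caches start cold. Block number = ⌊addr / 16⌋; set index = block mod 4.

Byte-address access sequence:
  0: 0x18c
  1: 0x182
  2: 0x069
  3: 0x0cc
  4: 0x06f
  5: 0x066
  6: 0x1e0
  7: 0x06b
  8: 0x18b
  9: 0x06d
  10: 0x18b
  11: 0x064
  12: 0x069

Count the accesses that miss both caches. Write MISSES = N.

0: 0x18c (blk 24, set 0) → MISS  vc=[]
1: 0x182 (blk 24, set 0) → L1-HIT  vc=[]
2: 0x69 (blk 6, set 2) → MISS  vc=[]
3: 0xcc (blk 12, set 0) → MISS  vc=[24]
4: 0x6f (blk 6, set 2) → L1-HIT  vc=[24]
5: 0x66 (blk 6, set 2) → L1-HIT  vc=[24]
6: 0x1e0 (blk 30, set 2) → MISS  vc=[24, 6]
7: 0x6b (blk 6, set 2) → VC-HIT  vc=[24, 30]
8: 0x18b (blk 24, set 0) → VC-HIT  vc=[12, 30]
9: 0x6d (blk 6, set 2) → L1-HIT  vc=[12, 30]
10: 0x18b (blk 24, set 0) → L1-HIT  vc=[12, 30]
11: 0x64 (blk 6, set 2) → L1-HIT  vc=[12, 30]
12: 0x69 (blk 6, set 2) → L1-HIT  vc=[12, 30]

MISSES = 4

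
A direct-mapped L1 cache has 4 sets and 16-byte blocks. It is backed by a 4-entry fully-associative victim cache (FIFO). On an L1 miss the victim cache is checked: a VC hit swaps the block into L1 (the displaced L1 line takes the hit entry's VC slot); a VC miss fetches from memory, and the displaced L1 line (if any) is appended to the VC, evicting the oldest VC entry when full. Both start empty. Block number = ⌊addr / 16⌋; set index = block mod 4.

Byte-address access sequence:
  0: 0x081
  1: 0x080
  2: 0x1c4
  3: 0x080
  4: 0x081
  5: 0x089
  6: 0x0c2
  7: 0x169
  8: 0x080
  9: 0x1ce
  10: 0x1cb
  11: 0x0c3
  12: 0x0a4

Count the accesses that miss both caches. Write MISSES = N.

MISSES = 5

0: 0x81 (blk 8, set 0) → MISS  vc=[]
1: 0x80 (blk 8, set 0) → L1-HIT  vc=[]
2: 0x1c4 (blk 28, set 0) → MISS  vc=[8]
3: 0x80 (blk 8, set 0) → VC-HIT  vc=[28]
4: 0x81 (blk 8, set 0) → L1-HIT  vc=[28]
5: 0x89 (blk 8, set 0) → L1-HIT  vc=[28]
6: 0xc2 (blk 12, set 0) → MISS  vc=[28, 8]
7: 0x169 (blk 22, set 2) → MISS  vc=[28, 8]
8: 0x80 (blk 8, set 0) → VC-HIT  vc=[28, 12]
9: 0x1ce (blk 28, set 0) → VC-HIT  vc=[8, 12]
10: 0x1cb (blk 28, set 0) → L1-HIT  vc=[8, 12]
11: 0xc3 (blk 12, set 0) → VC-HIT  vc=[8, 28]
12: 0xa4 (blk 10, set 2) → MISS  vc=[8, 28, 22]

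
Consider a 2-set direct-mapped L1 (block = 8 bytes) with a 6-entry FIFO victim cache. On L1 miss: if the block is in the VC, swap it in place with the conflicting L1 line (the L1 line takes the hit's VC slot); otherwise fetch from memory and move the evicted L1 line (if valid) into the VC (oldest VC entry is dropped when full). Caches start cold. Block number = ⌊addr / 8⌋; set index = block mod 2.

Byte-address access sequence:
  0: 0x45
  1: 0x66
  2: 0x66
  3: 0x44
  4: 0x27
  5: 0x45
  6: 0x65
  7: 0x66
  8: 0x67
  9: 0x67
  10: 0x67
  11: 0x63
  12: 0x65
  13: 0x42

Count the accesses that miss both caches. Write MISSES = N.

  [0] addr=0x45 blk=8 s=0: MISS | VC []
  [1] addr=0x66 blk=12 s=0: MISS | VC [8]
  [2] addr=0x66 blk=12 s=0: L1-HIT | VC [8]
  [3] addr=0x44 blk=8 s=0: VC-HIT | VC [12]
  [4] addr=0x27 blk=4 s=0: MISS | VC [12, 8]
  [5] addr=0x45 blk=8 s=0: VC-HIT | VC [12, 4]
  [6] addr=0x65 blk=12 s=0: VC-HIT | VC [8, 4]
  [7] addr=0x66 blk=12 s=0: L1-HIT | VC [8, 4]
  [8] addr=0x67 blk=12 s=0: L1-HIT | VC [8, 4]
  [9] addr=0x67 blk=12 s=0: L1-HIT | VC [8, 4]
  [10] addr=0x67 blk=12 s=0: L1-HIT | VC [8, 4]
  [11] addr=0x63 blk=12 s=0: L1-HIT | VC [8, 4]
  [12] addr=0x65 blk=12 s=0: L1-HIT | VC [8, 4]
  [13] addr=0x42 blk=8 s=0: VC-HIT | VC [12, 4]

MISSES = 3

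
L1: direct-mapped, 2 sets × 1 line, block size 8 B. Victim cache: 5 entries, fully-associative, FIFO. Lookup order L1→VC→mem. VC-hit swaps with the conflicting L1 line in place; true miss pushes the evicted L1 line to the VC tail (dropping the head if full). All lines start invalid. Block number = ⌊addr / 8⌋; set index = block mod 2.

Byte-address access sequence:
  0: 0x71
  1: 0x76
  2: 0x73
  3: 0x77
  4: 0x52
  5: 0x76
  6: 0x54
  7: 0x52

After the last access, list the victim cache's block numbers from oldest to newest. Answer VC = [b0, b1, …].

VC = [14]

#0 0x71→b14/s0 MISS; vc=[]
#1 0x76→b14/s0 L1-HIT; vc=[]
#2 0x73→b14/s0 L1-HIT; vc=[]
#3 0x77→b14/s0 L1-HIT; vc=[]
#4 0x52→b10/s0 MISS; vc=[14]
#5 0x76→b14/s0 VC-HIT; vc=[10]
#6 0x54→b10/s0 VC-HIT; vc=[14]
#7 0x52→b10/s0 L1-HIT; vc=[14]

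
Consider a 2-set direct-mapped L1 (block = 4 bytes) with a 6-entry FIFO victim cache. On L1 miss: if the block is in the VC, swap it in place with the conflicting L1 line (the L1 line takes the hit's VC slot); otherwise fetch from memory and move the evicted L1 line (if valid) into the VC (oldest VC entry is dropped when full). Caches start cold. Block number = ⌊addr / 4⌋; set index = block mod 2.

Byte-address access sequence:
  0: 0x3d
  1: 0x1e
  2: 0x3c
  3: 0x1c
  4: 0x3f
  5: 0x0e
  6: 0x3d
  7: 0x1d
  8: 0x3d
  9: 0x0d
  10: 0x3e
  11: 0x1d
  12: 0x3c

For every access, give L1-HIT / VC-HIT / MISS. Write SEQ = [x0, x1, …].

SEQ = [MISS, MISS, VC-HIT, VC-HIT, VC-HIT, MISS, VC-HIT, VC-HIT, VC-HIT, VC-HIT, VC-HIT, VC-HIT, VC-HIT]

#0 0x3d→b15/s1 MISS; vc=[]
#1 0x1e→b7/s1 MISS; vc=[15]
#2 0x3c→b15/s1 VC-HIT; vc=[7]
#3 0x1c→b7/s1 VC-HIT; vc=[15]
#4 0x3f→b15/s1 VC-HIT; vc=[7]
#5 0xe→b3/s1 MISS; vc=[7,15]
#6 0x3d→b15/s1 VC-HIT; vc=[7,3]
#7 0x1d→b7/s1 VC-HIT; vc=[15,3]
#8 0x3d→b15/s1 VC-HIT; vc=[7,3]
#9 0xd→b3/s1 VC-HIT; vc=[7,15]
#10 0x3e→b15/s1 VC-HIT; vc=[7,3]
#11 0x1d→b7/s1 VC-HIT; vc=[15,3]
#12 0x3c→b15/s1 VC-HIT; vc=[7,3]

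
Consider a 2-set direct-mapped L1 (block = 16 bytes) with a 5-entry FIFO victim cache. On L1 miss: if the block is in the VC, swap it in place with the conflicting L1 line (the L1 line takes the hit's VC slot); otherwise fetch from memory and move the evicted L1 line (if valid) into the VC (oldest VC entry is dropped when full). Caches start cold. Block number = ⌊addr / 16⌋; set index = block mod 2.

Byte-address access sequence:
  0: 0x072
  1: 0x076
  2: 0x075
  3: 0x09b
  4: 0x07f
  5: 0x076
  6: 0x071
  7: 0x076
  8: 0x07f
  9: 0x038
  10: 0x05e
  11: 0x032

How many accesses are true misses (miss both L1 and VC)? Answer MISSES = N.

MISSES = 4

0: 0x72 (blk 7, set 1) → MISS  vc=[]
1: 0x76 (blk 7, set 1) → L1-HIT  vc=[]
2: 0x75 (blk 7, set 1) → L1-HIT  vc=[]
3: 0x9b (blk 9, set 1) → MISS  vc=[7]
4: 0x7f (blk 7, set 1) → VC-HIT  vc=[9]
5: 0x76 (blk 7, set 1) → L1-HIT  vc=[9]
6: 0x71 (blk 7, set 1) → L1-HIT  vc=[9]
7: 0x76 (blk 7, set 1) → L1-HIT  vc=[9]
8: 0x7f (blk 7, set 1) → L1-HIT  vc=[9]
9: 0x38 (blk 3, set 1) → MISS  vc=[9, 7]
10: 0x5e (blk 5, set 1) → MISS  vc=[9, 7, 3]
11: 0x32 (blk 3, set 1) → VC-HIT  vc=[9, 7, 5]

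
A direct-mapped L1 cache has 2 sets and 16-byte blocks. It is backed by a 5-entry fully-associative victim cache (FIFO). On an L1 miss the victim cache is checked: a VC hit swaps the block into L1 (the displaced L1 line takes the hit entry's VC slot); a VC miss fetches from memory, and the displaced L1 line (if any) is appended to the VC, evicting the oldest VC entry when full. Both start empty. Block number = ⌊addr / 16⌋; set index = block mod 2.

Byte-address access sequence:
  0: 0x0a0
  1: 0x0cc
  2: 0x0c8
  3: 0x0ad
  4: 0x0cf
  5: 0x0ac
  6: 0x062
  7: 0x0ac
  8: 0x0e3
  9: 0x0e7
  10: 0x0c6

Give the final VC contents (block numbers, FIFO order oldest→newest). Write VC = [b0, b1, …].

VC = [14, 6, 10]

  [0] addr=0xa0 blk=10 s=0: MISS | VC []
  [1] addr=0xcc blk=12 s=0: MISS | VC [10]
  [2] addr=0xc8 blk=12 s=0: L1-HIT | VC [10]
  [3] addr=0xad blk=10 s=0: VC-HIT | VC [12]
  [4] addr=0xcf blk=12 s=0: VC-HIT | VC [10]
  [5] addr=0xac blk=10 s=0: VC-HIT | VC [12]
  [6] addr=0x62 blk=6 s=0: MISS | VC [12, 10]
  [7] addr=0xac blk=10 s=0: VC-HIT | VC [12, 6]
  [8] addr=0xe3 blk=14 s=0: MISS | VC [12, 6, 10]
  [9] addr=0xe7 blk=14 s=0: L1-HIT | VC [12, 6, 10]
  [10] addr=0xc6 blk=12 s=0: VC-HIT | VC [14, 6, 10]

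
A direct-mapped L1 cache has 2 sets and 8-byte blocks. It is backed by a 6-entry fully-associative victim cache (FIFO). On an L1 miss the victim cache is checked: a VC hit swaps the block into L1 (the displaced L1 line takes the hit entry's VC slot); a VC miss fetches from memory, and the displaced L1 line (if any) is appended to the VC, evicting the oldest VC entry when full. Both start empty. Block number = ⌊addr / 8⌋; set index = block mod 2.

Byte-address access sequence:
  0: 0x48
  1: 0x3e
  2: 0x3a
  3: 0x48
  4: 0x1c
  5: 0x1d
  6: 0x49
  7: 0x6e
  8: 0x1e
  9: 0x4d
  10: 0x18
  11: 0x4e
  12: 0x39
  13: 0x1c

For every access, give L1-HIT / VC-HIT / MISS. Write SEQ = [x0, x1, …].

SEQ = [MISS, MISS, L1-HIT, VC-HIT, MISS, L1-HIT, VC-HIT, MISS, VC-HIT, VC-HIT, VC-HIT, VC-HIT, VC-HIT, VC-HIT]

0: 0x48 (blk 9, set 1) → MISS  vc=[]
1: 0x3e (blk 7, set 1) → MISS  vc=[9]
2: 0x3a (blk 7, set 1) → L1-HIT  vc=[9]
3: 0x48 (blk 9, set 1) → VC-HIT  vc=[7]
4: 0x1c (blk 3, set 1) → MISS  vc=[7, 9]
5: 0x1d (blk 3, set 1) → L1-HIT  vc=[7, 9]
6: 0x49 (blk 9, set 1) → VC-HIT  vc=[7, 3]
7: 0x6e (blk 13, set 1) → MISS  vc=[7, 3, 9]
8: 0x1e (blk 3, set 1) → VC-HIT  vc=[7, 13, 9]
9: 0x4d (blk 9, set 1) → VC-HIT  vc=[7, 13, 3]
10: 0x18 (blk 3, set 1) → VC-HIT  vc=[7, 13, 9]
11: 0x4e (blk 9, set 1) → VC-HIT  vc=[7, 13, 3]
12: 0x39 (blk 7, set 1) → VC-HIT  vc=[9, 13, 3]
13: 0x1c (blk 3, set 1) → VC-HIT  vc=[9, 13, 7]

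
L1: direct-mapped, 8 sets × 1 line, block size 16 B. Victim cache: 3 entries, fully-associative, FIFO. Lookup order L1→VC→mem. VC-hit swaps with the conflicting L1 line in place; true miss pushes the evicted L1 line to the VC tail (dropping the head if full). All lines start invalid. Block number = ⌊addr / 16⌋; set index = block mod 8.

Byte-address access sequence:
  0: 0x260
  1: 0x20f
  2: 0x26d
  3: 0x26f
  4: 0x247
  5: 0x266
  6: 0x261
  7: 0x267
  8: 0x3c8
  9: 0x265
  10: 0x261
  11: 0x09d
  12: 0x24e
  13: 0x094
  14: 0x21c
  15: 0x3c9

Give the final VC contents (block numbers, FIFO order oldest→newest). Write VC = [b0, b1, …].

VC = [36, 9]

#0 0x260→b38/s6 MISS; vc=[]
#1 0x20f→b32/s0 MISS; vc=[]
#2 0x26d→b38/s6 L1-HIT; vc=[]
#3 0x26f→b38/s6 L1-HIT; vc=[]
#4 0x247→b36/s4 MISS; vc=[]
#5 0x266→b38/s6 L1-HIT; vc=[]
#6 0x261→b38/s6 L1-HIT; vc=[]
#7 0x267→b38/s6 L1-HIT; vc=[]
#8 0x3c8→b60/s4 MISS; vc=[36]
#9 0x265→b38/s6 L1-HIT; vc=[36]
#10 0x261→b38/s6 L1-HIT; vc=[36]
#11 0x9d→b9/s1 MISS; vc=[36]
#12 0x24e→b36/s4 VC-HIT; vc=[60]
#13 0x94→b9/s1 L1-HIT; vc=[60]
#14 0x21c→b33/s1 MISS; vc=[60,9]
#15 0x3c9→b60/s4 VC-HIT; vc=[36,9]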